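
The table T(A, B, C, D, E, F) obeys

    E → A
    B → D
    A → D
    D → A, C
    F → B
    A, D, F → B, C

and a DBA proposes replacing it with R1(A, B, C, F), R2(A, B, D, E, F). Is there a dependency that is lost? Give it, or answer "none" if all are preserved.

E → A lies within R2.
B → D lies within R2.
A → D lies within R2.
D → A, C: restricted closure across fragments reaches A, C.
F → B lies within R1.
A, D, F → B, C: restricted closure across fragments reaches B, C.
Every dependency is enforceable on the fragments, so the decomposition is dependency-preserving.

none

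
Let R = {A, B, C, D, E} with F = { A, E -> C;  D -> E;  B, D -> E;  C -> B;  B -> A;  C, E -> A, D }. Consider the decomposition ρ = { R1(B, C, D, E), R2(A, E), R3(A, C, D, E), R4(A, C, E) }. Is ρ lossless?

Chase test. Columns are A, B, C, D, E; row i has aⱼ where attribute j ∈ Ri, else bᵢⱼ.
Initial tableau (one row per fragment):
  row 1: b11 a2 a3 a4 a5
  row 2: a1 b22 b23 b24 a5
  row 3: a1 b32 a3 a4 a5
  row 4: a1 b42 a3 b44 a5
Rows 2 and 3 agree on A, E; apply A, E→C and equate their C entries.
Rows 1 and 2 agree on C; apply C→B and equate their B entries.
Rows 1 and 3 agree on C; apply C→B and equate their B entries.
Rows 1 and 4 agree on C; apply C→B and equate their B entries.
Rows 1 and 2 agree on B; apply B→A and equate their A entries.
Rows 1 and 2 agree on C, E; apply C, E→A, D and equate their A, D entries.
Rows 1 and 4 agree on C, E; apply C, E→A, D and equate their A, D entries.
Row 1 is now all distinguished symbols — the join is lossless.

Yes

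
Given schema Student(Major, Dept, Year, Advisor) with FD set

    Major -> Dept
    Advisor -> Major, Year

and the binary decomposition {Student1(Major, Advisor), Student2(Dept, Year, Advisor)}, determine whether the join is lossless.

Yes

Common attributes: Student1 ∩ Student2 = {Advisor}.
Closure of {Advisor}: Advisor → Major, Year applies, adding Major, Year; Major → Dept applies, adding Dept. So (Advisor)⁺ = {Major, Dept, Year, Advisor}.
This closure contains every attribute of Student1, so Student1 ∩ Student2 → Student1. The join is lossless.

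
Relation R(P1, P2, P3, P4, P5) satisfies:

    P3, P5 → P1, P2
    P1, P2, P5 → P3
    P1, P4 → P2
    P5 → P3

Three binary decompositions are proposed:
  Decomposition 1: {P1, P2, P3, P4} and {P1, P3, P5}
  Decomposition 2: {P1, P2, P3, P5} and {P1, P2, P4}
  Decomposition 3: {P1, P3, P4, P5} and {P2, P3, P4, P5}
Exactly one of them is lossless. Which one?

Decomposition 3

Decomposition 1: common = {P1, P3}, closure = {P1, P3} → lossy.
Decomposition 2: common = {P1, P2}, closure = {P1, P2} → lossy.
Decomposition 3: common = {P3, P4, P5}, closure = {P1, P2, P3, P4, P5} → lossless.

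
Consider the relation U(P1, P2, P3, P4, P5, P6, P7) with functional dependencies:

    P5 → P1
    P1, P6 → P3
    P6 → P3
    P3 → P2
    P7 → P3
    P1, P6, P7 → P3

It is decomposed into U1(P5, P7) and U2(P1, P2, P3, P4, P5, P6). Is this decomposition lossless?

Common attributes: U1 ∩ U2 = {P5}.
Closure of {P5}: P5 → P1 applies, adding P1. So (P5)⁺ = {P1, P5}.
The closure contains neither all of U1 = {P5, P7} nor all of U2 = {P1, P2, P3, P4, P5, P6}, so the common attributes are not a superkey of either fragment. The join is lossy.

No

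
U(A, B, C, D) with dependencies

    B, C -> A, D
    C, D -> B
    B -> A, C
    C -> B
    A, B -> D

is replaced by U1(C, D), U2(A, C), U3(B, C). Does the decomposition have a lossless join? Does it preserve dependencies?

Lossless test (chase): Rows 1 and 2 agree on C; apply C→B and equate their B entries. Rows 1 and 3 agree on C; apply C→B and equate their B entries. Rows 1 and 2 agree on B, C; apply B, C→A, D and equate their A, D entries. Rows 1 and 3 agree on B, C; apply B, C→A, D and equate their A, D entries. Row 1 is now all distinguished symbols — the join is lossless.
Dependency preservation: B, C → A, D; C, D → B; B → A, C; A, B → D are not contained in any single fragment, but the restricted closure of each left-hand side across the fragments still reaches the right-hand side; the remaining FDs each lie inside some fragment. All dependencies are preserved.

lossless and dependency-preserving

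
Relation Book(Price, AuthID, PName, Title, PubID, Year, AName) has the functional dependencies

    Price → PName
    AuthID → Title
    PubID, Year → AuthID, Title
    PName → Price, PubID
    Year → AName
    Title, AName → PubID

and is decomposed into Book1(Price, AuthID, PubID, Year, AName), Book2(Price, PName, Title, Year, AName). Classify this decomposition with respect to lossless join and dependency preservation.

lossless but not dependency-preserving

Lossless test: (Price, Year, AName)⁺ = {Price, AuthID, PName, Title, PubID, Year, AName}, which contains all of one fragment — lossless.
Dependency preservation: the restricted closure of {AuthID} across the fragments never reaches {Title}, so AuthID → Title cannot be enforced without a join — not preserved.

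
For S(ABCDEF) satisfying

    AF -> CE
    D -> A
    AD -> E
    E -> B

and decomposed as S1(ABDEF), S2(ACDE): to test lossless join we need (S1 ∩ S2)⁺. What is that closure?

ABDE

S1 ∩ S2 = {ADE}.
E → B applies, adding B
Closure: {ABDE}.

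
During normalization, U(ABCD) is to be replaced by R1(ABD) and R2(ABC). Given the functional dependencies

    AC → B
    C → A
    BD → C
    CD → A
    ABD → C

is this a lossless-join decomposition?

No

Common attributes: R1 ∩ R2 = {AB}.
No dependency enlarges {AB}, so (AB)⁺ = {AB}.
The closure contains neither all of R1 = {ABD} nor all of R2 = {ABC}, so the common attributes are not a superkey of either fragment. The join is lossy.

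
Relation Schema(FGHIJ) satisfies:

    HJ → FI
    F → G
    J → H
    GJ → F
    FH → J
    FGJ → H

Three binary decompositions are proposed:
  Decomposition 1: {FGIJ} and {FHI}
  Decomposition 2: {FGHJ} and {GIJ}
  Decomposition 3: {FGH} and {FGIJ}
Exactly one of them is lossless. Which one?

Decomposition 1: common = {FI}, closure = {FGI} → lossy.
Decomposition 2: common = {GJ}, closure = {FGHIJ} → lossless.
Decomposition 3: common = {FG}, closure = {FG} → lossy.

Decomposition 2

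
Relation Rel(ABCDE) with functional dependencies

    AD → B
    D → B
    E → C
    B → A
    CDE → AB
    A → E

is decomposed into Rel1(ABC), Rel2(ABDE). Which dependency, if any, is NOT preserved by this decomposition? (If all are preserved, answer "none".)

E → C

Check E → C: no single fragment contains all of {CE}, and the restricted closure of {E} across the fragments never reaches {C}.
AD → B is preserved.
D → B is preserved.
B → A is preserved.
CDE → AB is preserved.
A → E is preserved.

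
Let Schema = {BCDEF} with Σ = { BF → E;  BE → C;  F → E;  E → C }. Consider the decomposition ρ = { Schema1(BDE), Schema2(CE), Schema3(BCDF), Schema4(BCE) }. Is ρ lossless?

Chase test. Columns are BCDEF; row i has aⱼ where attribute j ∈ Schemai, else bᵢⱼ.
Initial tableau (one row per fragment):
  row 1: a1 b12 a3 a4 b15
  row 2: b21 a2 b23 a4 b25
  row 3: a1 a2 a3 b34 a5
  row 4: a1 a2 b43 a4 b45
Rows 1 and 4 agree on BE; apply BE→C and equate their C entries.
No row becomes fully distinguished — the join is lossy.

No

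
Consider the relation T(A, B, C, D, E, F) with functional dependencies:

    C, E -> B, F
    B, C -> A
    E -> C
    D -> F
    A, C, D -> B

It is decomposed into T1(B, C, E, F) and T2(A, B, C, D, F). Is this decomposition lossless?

Common attributes: T1 ∩ T2 = {B, C, F}.
Closure of {B, C, F}: B, C → A applies, adding A. So (B, C, F)⁺ = {A, B, C, F}.
The closure contains neither all of T1 = {B, C, E, F} nor all of T2 = {A, B, C, D, F}, so the common attributes are not a superkey of either fragment. The join is lossy.

No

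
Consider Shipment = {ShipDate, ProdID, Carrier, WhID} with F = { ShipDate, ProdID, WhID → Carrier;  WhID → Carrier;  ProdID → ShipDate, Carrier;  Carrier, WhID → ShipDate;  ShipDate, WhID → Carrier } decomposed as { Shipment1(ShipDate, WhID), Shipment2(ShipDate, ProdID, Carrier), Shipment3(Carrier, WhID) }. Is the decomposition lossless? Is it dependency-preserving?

lossy but dependency-preserving

Lossless test (chase): Rows 1 and 3 agree on WhID; apply WhID→Carrier and equate their Carrier entries. Rows 1 and 3 agree on Carrier, WhID; apply Carrier, WhID→ShipDate and equate their ShipDate entries. No row becomes fully distinguished — the join is lossy.
Dependency preservation: ShipDate, ProdID, WhID → Carrier; Carrier, WhID → ShipDate; ShipDate, WhID → Carrier are not contained in any single fragment, but the restricted closure of each left-hand side across the fragments still reaches the right-hand side; the remaining FDs each lie inside some fragment. All dependencies are preserved.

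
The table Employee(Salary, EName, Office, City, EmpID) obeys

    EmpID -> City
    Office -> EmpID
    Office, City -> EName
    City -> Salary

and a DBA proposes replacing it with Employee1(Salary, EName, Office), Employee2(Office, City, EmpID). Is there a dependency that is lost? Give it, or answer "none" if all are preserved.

Check City → Salary: no single fragment contains all of {Salary, City}, and the restricted closure of {City} across the fragments never reaches {Salary}.
EmpID → City is preserved.
Office → EmpID is preserved.
Office, City → EName is preserved.

City -> Salary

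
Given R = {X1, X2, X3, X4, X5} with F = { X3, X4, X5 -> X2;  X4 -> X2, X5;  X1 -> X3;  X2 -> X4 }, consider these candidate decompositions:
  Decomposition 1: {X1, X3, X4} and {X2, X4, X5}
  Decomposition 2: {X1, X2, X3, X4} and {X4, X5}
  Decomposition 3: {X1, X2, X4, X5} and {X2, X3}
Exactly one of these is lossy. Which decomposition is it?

Decomposition 3

Decomposition 1: common = {X4}, closure = {X2, X4, X5} → lossless.
Decomposition 2: common = {X4}, closure = {X2, X4, X5} → lossless.
Decomposition 3: common = {X2}, closure = {X2, X4, X5} → lossy.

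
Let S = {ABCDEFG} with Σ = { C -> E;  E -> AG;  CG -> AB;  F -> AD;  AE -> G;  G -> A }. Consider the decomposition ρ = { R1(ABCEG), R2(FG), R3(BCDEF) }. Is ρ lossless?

Chase test. Columns are ABCDEFG; row i has aⱼ where attribute j ∈ Ri, else bᵢⱼ.
Initial tableau (one row per fragment):
  row 1: a1 a2 a3 b14 a5 b16 a7
  row 2: b21 b22 b23 b24 b25 a6 a7
  row 3: b31 a2 a3 a4 a5 a6 b37
Rows 1 and 3 agree on E; apply E→AG and equate their AG entries.
Rows 2 and 3 agree on F; apply F→AD and equate their AD entries.
Row 3 is now all distinguished symbols — the join is lossless.

Yes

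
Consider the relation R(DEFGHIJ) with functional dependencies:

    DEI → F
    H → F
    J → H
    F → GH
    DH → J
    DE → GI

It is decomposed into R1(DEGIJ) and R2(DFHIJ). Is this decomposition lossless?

Yes

Common attributes: R1 ∩ R2 = {DIJ}.
Closure of {DIJ}: J → H applies, adding H; H → F applies, adding F; F → GH applies, adding G. So (DIJ)⁺ = {DFGHIJ}.
This closure contains every attribute of R2, so R1 ∩ R2 → R2. The join is lossless.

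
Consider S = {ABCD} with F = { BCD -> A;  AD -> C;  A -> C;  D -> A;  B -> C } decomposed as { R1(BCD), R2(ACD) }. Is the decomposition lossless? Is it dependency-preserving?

lossless and dependency-preserving

Lossless test: (CD)⁺ = {ACD}, which contains all of one fragment — lossless.
Dependency preservation: BCD → A is not contained in any single fragment, but the restricted closure of its left-hand side across the fragments still reaches the right-hand side; the remaining FDs each lie inside some fragment. All dependencies are preserved.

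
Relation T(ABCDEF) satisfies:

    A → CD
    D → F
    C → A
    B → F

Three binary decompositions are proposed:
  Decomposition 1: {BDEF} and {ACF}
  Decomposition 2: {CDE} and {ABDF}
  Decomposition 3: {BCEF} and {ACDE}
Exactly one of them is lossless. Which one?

Decomposition 3

Decomposition 1: common = {F}, closure = {F} → lossy.
Decomposition 2: common = {D}, closure = {DF} → lossy.
Decomposition 3: common = {CE}, closure = {ACDEF} → lossless.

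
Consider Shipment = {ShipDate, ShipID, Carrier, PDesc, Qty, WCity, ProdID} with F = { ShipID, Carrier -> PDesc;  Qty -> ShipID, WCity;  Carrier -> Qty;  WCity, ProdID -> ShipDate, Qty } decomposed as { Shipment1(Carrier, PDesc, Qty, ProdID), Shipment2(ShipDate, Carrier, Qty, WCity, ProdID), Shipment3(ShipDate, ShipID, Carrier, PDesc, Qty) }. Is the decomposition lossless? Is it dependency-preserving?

lossless and dependency-preserving

Lossless test (chase): Rows 1 and 2 agree on Qty; apply Qty→ShipID, WCity and equate their ShipID, WCity entries. Rows 1 and 3 agree on Qty; apply Qty→ShipID, WCity and equate their ShipID, WCity entries. Rows 1 and 2 agree on WCity, ProdID; apply WCity, ProdID→ShipDate, Qty and equate their ShipDate, Qty entries. Rows 1 and 2 agree on ShipID, Carrier; apply ShipID, Carrier→PDesc and equate their PDesc entries. Row 1 is now all distinguished symbols — the join is lossless.
Dependency preservation: Qty → ShipID, WCity is not contained in any single fragment, but the restricted closure of its left-hand side across the fragments still reaches the right-hand side; the remaining FDs each lie inside some fragment. All dependencies are preserved.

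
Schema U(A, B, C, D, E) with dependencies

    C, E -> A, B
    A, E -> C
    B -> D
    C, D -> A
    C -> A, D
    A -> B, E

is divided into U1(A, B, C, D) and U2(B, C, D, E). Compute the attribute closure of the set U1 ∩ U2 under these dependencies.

U1 ∩ U2 = {B, C, D}.
C, D → A applies, adding A
A → B, E applies, adding E
Closure: {A, B, C, D, E}.

A, B, C, D, E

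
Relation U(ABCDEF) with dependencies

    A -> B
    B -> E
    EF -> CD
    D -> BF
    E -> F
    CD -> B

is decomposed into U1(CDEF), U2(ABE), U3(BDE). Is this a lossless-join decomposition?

Yes

Chase test. Columns are ABCDEF; row i has aⱼ where attribute j ∈ Ui, else bᵢⱼ.
Initial tableau (one row per fragment):
  row 1: b11 b12 a3 a4 a5 a6
  row 2: a1 a2 b23 b24 a5 b26
  row 3: b31 a2 b33 a4 a5 b36
Rows 1 and 3 agree on D; apply D→BF and equate their BF entries.
Rows 1 and 2 agree on E; apply E→F and equate their F entries.
Rows 1 and 2 agree on EF; apply EF→CD and equate their CD entries.
Rows 1 and 3 agree on EF; apply EF→CD and equate their CD entries.
Row 2 is now all distinguished symbols — the join is lossless.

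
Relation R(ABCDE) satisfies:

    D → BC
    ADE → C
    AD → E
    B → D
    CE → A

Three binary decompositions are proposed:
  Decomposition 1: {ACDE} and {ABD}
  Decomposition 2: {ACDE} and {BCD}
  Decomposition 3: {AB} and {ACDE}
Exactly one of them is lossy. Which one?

Decomposition 3

Decomposition 1: common = {AD}, closure = {ABCDE} → lossless.
Decomposition 2: common = {CD}, closure = {BCD} → lossless.
Decomposition 3: common = {A}, closure = {A} → lossy.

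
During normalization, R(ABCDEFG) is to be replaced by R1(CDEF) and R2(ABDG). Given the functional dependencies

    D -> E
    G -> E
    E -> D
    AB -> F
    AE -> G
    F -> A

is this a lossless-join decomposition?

No

Common attributes: R1 ∩ R2 = {D}.
Closure of {D}: D → E applies, adding E. So (D)⁺ = {DE}.
The closure contains neither all of R1 = {CDEF} nor all of R2 = {ABDG}, so the common attributes are not a superkey of either fragment. The join is lossy.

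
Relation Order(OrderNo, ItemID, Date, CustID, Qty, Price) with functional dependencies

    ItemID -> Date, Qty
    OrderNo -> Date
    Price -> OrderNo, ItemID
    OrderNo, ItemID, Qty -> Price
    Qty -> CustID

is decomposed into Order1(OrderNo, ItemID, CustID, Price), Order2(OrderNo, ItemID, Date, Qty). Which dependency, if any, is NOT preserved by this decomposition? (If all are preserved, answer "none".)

Check Qty → CustID: no single fragment contains all of {CustID, Qty}, and the restricted closure of {Qty} across the fragments never reaches {CustID}.
ItemID → Date, Qty is preserved.
OrderNo → Date is preserved.
Price → OrderNo, ItemID is preserved.
OrderNo, ItemID, Qty → Price is preserved.

Qty -> CustID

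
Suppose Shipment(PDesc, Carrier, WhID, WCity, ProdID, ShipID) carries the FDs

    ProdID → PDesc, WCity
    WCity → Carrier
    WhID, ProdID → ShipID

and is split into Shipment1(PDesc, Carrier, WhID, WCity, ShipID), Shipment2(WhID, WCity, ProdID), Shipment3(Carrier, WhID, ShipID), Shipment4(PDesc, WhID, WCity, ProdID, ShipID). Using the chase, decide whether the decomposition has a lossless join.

Chase test. Columns are PDesc, Carrier, WhID, WCity, ProdID, ShipID; row i has aⱼ where attribute j ∈ Shipmenti, else bᵢⱼ.
Initial tableau (one row per fragment):
  row 1: a1 a2 a3 a4 b15 a6
  row 2: b21 b22 a3 a4 a5 b26
  row 3: b31 a2 a3 b34 b35 a6
  row 4: a1 b42 a3 a4 a5 a6
Rows 2 and 4 agree on ProdID; apply ProdID→PDesc, WCity and equate their PDesc, WCity entries.
Rows 1 and 2 agree on WCity; apply WCity→Carrier and equate their Carrier entries.
Rows 1 and 4 agree on WCity; apply WCity→Carrier and equate their Carrier entries.
Rows 2 and 4 agree on WhID, ProdID; apply WhID, ProdID→ShipID and equate their ShipID entries.
Row 2 is now all distinguished symbols — the join is lossless.

Yes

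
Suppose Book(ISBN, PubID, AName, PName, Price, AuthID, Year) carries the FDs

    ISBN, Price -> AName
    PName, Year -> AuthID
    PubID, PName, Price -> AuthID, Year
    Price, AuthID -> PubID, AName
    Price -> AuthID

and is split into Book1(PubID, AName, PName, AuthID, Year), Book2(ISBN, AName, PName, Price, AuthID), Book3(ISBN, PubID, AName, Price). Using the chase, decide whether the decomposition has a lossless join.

Chase test. Columns are ISBN, PubID, AName, PName, Price, AuthID, Year; row i has aⱼ where attribute j ∈ Booki, else bᵢⱼ.
Initial tableau (one row per fragment):
  row 1: b11 a2 a3 a4 b15 a6 a7
  row 2: a1 b22 a3 a4 a5 a6 b27
  row 3: a1 a2 a3 b34 a5 b36 b37
Rows 2 and 3 agree on Price; apply Price→AuthID and equate their AuthID entries.
Rows 2 and 3 agree on Price, AuthID; apply Price, AuthID→PubID, AName and equate their PubID, AName entries.
No row becomes fully distinguished — the join is lossy.

No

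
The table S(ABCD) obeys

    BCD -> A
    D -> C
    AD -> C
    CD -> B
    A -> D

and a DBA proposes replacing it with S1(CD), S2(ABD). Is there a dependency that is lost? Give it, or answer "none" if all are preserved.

BCD → A: restricted closure across fragments reaches A.
D → C lies within S1.
AD → C: restricted closure across fragments reaches C.
CD → B: restricted closure across fragments reaches B.
A → D lies within S2.
Every dependency is enforceable on the fragments, so the decomposition is dependency-preserving.

none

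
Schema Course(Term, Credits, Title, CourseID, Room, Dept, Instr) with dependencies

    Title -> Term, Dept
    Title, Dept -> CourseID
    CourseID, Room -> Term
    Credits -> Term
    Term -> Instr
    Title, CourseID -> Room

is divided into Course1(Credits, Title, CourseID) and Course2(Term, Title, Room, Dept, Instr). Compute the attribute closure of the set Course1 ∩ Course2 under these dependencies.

Term, Title, CourseID, Room, Dept, Instr

Course1 ∩ Course2 = {Title}.
Title → Term, Dept applies, adding Term, Dept
Title, Dept → CourseID applies, adding CourseID
Term → Instr applies, adding Instr
Title, CourseID → Room applies, adding Room
Closure: {Term, Title, CourseID, Room, Dept, Instr}.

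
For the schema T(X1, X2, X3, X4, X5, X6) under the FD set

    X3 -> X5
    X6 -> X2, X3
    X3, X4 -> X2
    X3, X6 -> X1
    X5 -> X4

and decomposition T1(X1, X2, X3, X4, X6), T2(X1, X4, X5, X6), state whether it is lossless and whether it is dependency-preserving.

Lossless test: (X1, X4, X6)⁺ = {X1, X2, X3, X4, X5, X6}, which contains all of one fragment — lossless.
Dependency preservation: the restricted closure of {X3} across the fragments never reaches {X5}, so X3 → X5 cannot be enforced without a join — not preserved.

lossless but not dependency-preserving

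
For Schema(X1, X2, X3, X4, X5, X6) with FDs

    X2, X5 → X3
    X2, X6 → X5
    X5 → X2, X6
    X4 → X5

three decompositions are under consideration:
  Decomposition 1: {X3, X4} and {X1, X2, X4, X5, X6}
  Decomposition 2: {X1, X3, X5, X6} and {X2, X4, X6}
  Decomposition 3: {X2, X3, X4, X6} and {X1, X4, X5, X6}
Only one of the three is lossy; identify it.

Decomposition 1: common = {X4}, closure = {X2, X3, X4, X5, X6} → lossless.
Decomposition 2: common = {X6}, closure = {X6} → lossy.
Decomposition 3: common = {X4, X6}, closure = {X2, X3, X4, X5, X6} → lossless.

Decomposition 2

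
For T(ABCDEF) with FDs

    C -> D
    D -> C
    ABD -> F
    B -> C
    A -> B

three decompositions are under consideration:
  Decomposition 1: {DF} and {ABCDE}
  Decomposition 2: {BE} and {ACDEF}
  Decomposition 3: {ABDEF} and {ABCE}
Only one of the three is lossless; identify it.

Decomposition 1: common = {D}, closure = {CD} → lossy.
Decomposition 2: common = {E}, closure = {E} → lossy.
Decomposition 3: common = {ABE}, closure = {ABCDEF} → lossless.

Decomposition 3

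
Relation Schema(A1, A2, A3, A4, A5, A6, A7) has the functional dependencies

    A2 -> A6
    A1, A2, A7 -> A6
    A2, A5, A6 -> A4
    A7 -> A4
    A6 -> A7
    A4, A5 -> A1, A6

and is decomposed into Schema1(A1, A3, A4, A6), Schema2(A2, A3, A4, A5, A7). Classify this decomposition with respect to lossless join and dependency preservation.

Lossless test: (A3, A4)⁺ = {A3, A4}, which is a superkey of neither fragment — lossy.
Dependency preservation: the restricted closure of {A2} across the fragments never reaches {A6}, so A2 → A6 cannot be enforced without a join — not preserved.

lossy and not dependency-preserving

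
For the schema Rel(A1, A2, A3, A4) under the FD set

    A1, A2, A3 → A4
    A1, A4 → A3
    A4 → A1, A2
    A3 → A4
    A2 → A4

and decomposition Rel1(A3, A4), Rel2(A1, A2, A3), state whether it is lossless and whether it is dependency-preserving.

Lossless test: (A3)⁺ = {A1, A2, A3, A4}, which contains all of one fragment — lossless.
Dependency preservation: A1, A2, A3 → A4; A1, A4 → A3; A4 → A1, A2; A2 → A4 are not contained in any single fragment, but the restricted closure of each left-hand side across the fragments still reaches the right-hand side; the remaining FDs each lie inside some fragment. All dependencies are preserved.

lossless and dependency-preserving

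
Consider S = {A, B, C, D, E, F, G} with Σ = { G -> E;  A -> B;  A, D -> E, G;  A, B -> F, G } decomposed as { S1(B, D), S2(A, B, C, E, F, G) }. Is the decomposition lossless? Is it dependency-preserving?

Lossless test: (B)⁺ = {B}, which is a superkey of neither fragment — lossy.
Dependency preservation: A, D → E, G is not contained in any single fragment, but the restricted closure of its left-hand side across the fragments still reaches the right-hand side; the remaining FDs each lie inside some fragment. All dependencies are preserved.

lossy but dependency-preserving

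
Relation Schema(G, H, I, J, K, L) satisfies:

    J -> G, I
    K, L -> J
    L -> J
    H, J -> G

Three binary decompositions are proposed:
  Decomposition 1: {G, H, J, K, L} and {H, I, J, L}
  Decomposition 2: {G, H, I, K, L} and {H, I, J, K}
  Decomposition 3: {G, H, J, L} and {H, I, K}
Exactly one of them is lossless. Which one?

Decomposition 1

Decomposition 1: common = {H, J, L}, closure = {G, H, I, J, L} → lossless.
Decomposition 2: common = {H, I, K}, closure = {H, I, K} → lossy.
Decomposition 3: common = {H}, closure = {H} → lossy.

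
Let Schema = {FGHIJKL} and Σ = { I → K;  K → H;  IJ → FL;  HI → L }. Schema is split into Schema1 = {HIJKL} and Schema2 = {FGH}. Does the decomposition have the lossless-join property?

Common attributes: Schema1 ∩ Schema2 = {H}.
No dependency enlarges {H}, so (H)⁺ = {H}.
The closure contains neither all of Schema1 = {HIJKL} nor all of Schema2 = {FGH}, so the common attributes are not a superkey of either fragment. The join is lossy.

No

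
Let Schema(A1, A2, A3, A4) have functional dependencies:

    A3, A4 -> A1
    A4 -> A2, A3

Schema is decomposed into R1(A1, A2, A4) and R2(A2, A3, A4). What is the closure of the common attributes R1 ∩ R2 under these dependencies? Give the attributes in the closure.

A1, A2, A3, A4

R1 ∩ R2 = {A2, A4}.
A4 → A2, A3 applies, adding A3
A3, A4 → A1 applies, adding A1
Closure: {A1, A2, A3, A4}.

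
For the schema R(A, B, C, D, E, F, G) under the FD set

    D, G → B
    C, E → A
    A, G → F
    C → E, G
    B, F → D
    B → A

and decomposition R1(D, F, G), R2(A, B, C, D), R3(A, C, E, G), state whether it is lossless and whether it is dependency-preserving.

lossless but not dependency-preserving

Lossless test (chase): Rows 2 and 3 agree on C; apply C→E, G and equate their E, G entries. Rows 1 and 2 agree on D, G; apply D, G→B and equate their B entries. Rows 2 and 3 agree on A, G; apply A, G→F and equate their F entries. Rows 1 and 2 agree on B; apply B→A and equate their A entries. Rows 1 and 2 agree on A, G; apply A, G→F and equate their F entries. Row 2 is now all distinguished symbols — the join is lossless.
Dependency preservation: the restricted closure of {D, G} across the fragments never reaches {B}, so D, G → B cannot be enforced without a join — not preserved.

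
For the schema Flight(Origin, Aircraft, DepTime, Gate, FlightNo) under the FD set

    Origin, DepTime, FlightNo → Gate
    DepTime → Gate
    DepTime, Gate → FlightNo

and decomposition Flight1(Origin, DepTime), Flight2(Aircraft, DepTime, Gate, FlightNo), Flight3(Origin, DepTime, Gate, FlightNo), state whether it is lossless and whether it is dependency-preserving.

Lossless test (chase): Rows 1 and 2 agree on DepTime; apply DepTime→Gate and equate their Gate entries. Rows 1 and 2 agree on DepTime, Gate; apply DepTime, Gate→FlightNo and equate their FlightNo entries. No row becomes fully distinguished — the join is lossy.
Dependency preservation: every FD's attributes lie within a single fragment, so each can be enforced locally — preserved.

lossy but dependency-preserving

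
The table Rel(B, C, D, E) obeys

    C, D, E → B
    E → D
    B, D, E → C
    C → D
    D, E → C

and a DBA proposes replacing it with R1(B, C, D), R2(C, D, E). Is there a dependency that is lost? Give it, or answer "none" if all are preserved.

Check C, D, E → B: no single fragment contains all of {B, C, D, E}, and the restricted closure of {C, D, E} across the fragments never reaches {B}.
E → D is preserved.
B, D, E → C is preserved.
C → D is preserved.
D, E → C is preserved.

C, D, E → B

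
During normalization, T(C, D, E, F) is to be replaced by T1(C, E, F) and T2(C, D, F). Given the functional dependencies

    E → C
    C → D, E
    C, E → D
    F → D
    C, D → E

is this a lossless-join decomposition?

Common attributes: T1 ∩ T2 = {C, F}.
Closure of {C, F}: C → D, E applies, adding D, E. So (C, F)⁺ = {C, D, E, F}.
This closure contains every attribute of T1, so T1 ∩ T2 → T1. The join is lossless.

Yes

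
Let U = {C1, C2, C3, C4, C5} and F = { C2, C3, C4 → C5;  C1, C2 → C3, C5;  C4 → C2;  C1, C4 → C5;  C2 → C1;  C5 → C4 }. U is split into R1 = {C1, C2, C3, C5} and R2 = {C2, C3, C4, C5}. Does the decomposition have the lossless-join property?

Common attributes: R1 ∩ R2 = {C2, C3, C5}.
Closure of {C2, C3, C5}: C2 → C1 applies, adding C1; C5 → C4 applies, adding C4. So (C2, C3, C5)⁺ = {C1, C2, C3, C4, C5}.
This closure contains every attribute of R1, so R1 ∩ R2 → R1. The join is lossless.

Yes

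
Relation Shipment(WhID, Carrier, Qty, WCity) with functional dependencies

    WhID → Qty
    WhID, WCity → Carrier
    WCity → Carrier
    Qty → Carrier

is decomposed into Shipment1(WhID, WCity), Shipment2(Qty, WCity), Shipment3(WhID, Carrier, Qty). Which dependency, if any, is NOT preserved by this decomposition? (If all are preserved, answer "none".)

Check WCity → Carrier: no single fragment contains all of {Carrier, WCity}, and the restricted closure of {WCity} across the fragments never reaches {Carrier}.
WhID → Qty is preserved.
WhID, WCity → Carrier is preserved.
Qty → Carrier is preserved.

WCity → Carrier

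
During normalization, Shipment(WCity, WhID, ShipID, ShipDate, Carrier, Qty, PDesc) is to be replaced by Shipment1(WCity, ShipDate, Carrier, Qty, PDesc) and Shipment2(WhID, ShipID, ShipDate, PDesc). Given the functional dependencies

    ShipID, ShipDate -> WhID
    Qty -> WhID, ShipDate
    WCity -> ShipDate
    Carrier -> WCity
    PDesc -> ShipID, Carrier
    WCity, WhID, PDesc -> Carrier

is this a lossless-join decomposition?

Common attributes: Shipment1 ∩ Shipment2 = {ShipDate, PDesc}.
Closure of {ShipDate, PDesc}: PDesc → ShipID, Carrier applies, adding ShipID, Carrier; ShipID, ShipDate → WhID applies, adding WhID; Carrier → WCity applies, adding WCity. So (ShipDate, PDesc)⁺ = {WCity, WhID, ShipID, ShipDate, Carrier, PDesc}.
This closure contains every attribute of Shipment2, so Shipment1 ∩ Shipment2 → Shipment2. The join is lossless.

Yes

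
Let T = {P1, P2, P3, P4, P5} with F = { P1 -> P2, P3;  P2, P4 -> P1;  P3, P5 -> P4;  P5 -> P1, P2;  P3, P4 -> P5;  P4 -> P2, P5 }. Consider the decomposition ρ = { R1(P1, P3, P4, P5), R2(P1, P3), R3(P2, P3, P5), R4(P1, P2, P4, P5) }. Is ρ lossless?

Yes

Chase test. Columns are P1, P2, P3, P4, P5; row i has aⱼ where attribute j ∈ Ri, else bᵢⱼ.
Initial tableau (one row per fragment):
  row 1: a1 b12 a3 a4 a5
  row 2: a1 b22 a3 b24 b25
  row 3: b31 a2 a3 b34 a5
  row 4: a1 a2 b43 a4 a5
Rows 1 and 2 agree on P1; apply P1→P2, P3 and equate their P2, P3 entries.
Rows 1 and 4 agree on P1; apply P1→P2, P3 and equate their P2, P3 entries.
Rows 1 and 3 agree on P3, P5; apply P3, P5→P4 and equate their P4 entries.
Rows 1 and 3 agree on P5; apply P5→P1, P2 and equate their P1, P2 entries.
Row 1 is now all distinguished symbols — the join is lossless.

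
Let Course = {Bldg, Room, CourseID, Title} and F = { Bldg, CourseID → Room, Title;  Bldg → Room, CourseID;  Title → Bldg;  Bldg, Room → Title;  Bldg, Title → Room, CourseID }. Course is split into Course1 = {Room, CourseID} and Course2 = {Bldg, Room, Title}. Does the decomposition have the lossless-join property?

No

Common attributes: Course1 ∩ Course2 = {Room}.
No dependency enlarges {Room}, so (Room)⁺ = {Room}.
The closure contains neither all of Course1 = {Room, CourseID} nor all of Course2 = {Bldg, Room, Title}, so the common attributes are not a superkey of either fragment. The join is lossy.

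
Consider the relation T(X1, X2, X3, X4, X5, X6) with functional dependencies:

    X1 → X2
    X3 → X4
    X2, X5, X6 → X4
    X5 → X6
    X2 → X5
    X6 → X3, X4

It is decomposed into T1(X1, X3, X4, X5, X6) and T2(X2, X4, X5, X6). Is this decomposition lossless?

No

Common attributes: T1 ∩ T2 = {X4, X5, X6}.
Closure of {X4, X5, X6}: X6 → X3, X4 applies, adding X3. So (X4, X5, X6)⁺ = {X3, X4, X5, X6}.
The closure contains neither all of T1 = {X1, X3, X4, X5, X6} nor all of T2 = {X2, X4, X5, X6}, so the common attributes are not a superkey of either fragment. The join is lossy.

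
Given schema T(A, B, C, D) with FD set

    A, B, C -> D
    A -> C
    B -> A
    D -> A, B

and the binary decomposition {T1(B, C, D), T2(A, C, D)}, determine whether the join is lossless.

Common attributes: T1 ∩ T2 = {C, D}.
Closure of {C, D}: D → A, B applies, adding A, B. So (C, D)⁺ = {A, B, C, D}.
This closure contains every attribute of T1, so T1 ∩ T2 → T1. The join is lossless.

Yes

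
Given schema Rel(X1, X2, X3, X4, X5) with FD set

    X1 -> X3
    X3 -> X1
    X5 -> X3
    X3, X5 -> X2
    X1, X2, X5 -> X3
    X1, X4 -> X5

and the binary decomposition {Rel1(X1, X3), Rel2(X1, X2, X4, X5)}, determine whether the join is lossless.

Common attributes: Rel1 ∩ Rel2 = {X1}.
Closure of {X1}: X1 → X3 applies, adding X3. So (X1)⁺ = {X1, X3}.
This closure contains every attribute of Rel1, so Rel1 ∩ Rel2 → Rel1. The join is lossless.

Yes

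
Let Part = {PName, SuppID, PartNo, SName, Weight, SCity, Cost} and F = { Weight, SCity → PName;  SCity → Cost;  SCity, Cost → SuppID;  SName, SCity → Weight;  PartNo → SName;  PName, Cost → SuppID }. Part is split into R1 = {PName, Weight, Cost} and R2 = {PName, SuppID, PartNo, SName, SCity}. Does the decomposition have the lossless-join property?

No

Common attributes: R1 ∩ R2 = {PName}.
No dependency enlarges {PName}, so (PName)⁺ = {PName}.
The closure contains neither all of R1 = {PName, Weight, Cost} nor all of R2 = {PName, SuppID, PartNo, SName, SCity}, so the common attributes are not a superkey of either fragment. The join is lossy.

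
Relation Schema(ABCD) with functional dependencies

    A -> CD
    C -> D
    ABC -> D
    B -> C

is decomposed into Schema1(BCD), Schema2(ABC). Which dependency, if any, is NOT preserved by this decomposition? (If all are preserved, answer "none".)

none

A → CD: restricted closure across fragments reaches CD.
C → D lies within Schema1.
ABC → D: restricted closure across fragments reaches D.
B → C lies within Schema1.
Every dependency is enforceable on the fragments, so the decomposition is dependency-preserving.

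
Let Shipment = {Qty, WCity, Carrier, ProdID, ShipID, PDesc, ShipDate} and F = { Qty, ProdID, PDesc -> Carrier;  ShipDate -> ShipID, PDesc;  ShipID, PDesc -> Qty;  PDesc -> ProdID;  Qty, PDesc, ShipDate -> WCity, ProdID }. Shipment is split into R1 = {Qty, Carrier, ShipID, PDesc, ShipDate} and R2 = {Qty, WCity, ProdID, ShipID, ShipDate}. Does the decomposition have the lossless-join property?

Common attributes: R1 ∩ R2 = {Qty, ShipID, ShipDate}.
Closure of {Qty, ShipID, ShipDate}: ShipDate → ShipID, PDesc applies, adding PDesc; PDesc → ProdID applies, adding ProdID; Qty, PDesc, ShipDate → WCity, ProdID applies, adding WCity; Qty, ProdID, PDesc → Carrier applies, adding Carrier. So (Qty, ShipID, ShipDate)⁺ = {Qty, WCity, Carrier, ProdID, ShipID, PDesc, ShipDate}.
This closure contains every attribute of R1, so R1 ∩ R2 → R1. The join is lossless.

Yes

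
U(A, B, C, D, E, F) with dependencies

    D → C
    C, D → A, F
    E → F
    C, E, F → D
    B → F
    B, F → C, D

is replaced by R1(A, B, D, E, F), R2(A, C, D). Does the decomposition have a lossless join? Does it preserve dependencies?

Lossless test: (A, D)⁺ = {A, C, D, F}, which contains all of one fragment — lossless.
Dependency preservation: the restricted closure of {C, E, F} across the fragments never reaches {D}, so C, E, F → D cannot be enforced without a join — not preserved.

lossless but not dependency-preserving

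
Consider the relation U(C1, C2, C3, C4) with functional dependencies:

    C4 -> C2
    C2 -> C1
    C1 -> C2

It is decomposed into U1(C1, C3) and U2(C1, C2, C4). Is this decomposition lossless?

Common attributes: U1 ∩ U2 = {C1}.
Closure of {C1}: C1 → C2 applies, adding C2. So (C1)⁺ = {C1, C2}.
The closure contains neither all of U1 = {C1, C3} nor all of U2 = {C1, C2, C4}, so the common attributes are not a superkey of either fragment. The join is lossy.

No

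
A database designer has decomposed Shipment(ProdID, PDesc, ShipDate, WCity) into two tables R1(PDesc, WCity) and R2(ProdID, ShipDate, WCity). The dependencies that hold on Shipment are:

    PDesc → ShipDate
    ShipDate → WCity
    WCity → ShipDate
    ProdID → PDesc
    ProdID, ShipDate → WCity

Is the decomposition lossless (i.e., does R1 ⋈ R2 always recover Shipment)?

No

Common attributes: R1 ∩ R2 = {WCity}.
Closure of {WCity}: WCity → ShipDate applies, adding ShipDate. So (WCity)⁺ = {ShipDate, WCity}.
The closure contains neither all of R1 = {PDesc, WCity} nor all of R2 = {ProdID, ShipDate, WCity}, so the common attributes are not a superkey of either fragment. The join is lossy.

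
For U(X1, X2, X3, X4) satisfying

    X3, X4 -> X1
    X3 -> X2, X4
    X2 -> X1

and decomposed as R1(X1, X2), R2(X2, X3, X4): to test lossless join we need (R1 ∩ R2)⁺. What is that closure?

R1 ∩ R2 = {X2}.
X2 → X1 applies, adding X1
Closure: {X1, X2}.

X1, X2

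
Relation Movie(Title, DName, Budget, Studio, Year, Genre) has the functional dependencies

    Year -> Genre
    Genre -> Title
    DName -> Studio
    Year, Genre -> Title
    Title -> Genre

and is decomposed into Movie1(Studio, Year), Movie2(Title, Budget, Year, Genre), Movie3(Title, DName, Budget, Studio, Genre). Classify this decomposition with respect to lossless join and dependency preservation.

lossy but dependency-preserving

Lossless test (chase): Rows 1 and 2 agree on Year; apply Year→Genre and equate their Genre entries. Rows 1 and 2 agree on Genre; apply Genre→Title and equate their Title entries. No row becomes fully distinguished — the join is lossy.
Dependency preservation: every FD's attributes lie within a single fragment, so each can be enforced locally — preserved.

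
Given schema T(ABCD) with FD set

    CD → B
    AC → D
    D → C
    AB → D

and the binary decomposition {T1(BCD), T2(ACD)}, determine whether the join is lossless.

Yes

Common attributes: T1 ∩ T2 = {CD}.
Closure of {CD}: CD → B applies, adding B. So (CD)⁺ = {BCD}.
This closure contains every attribute of T1, so T1 ∩ T2 → T1. The join is lossless.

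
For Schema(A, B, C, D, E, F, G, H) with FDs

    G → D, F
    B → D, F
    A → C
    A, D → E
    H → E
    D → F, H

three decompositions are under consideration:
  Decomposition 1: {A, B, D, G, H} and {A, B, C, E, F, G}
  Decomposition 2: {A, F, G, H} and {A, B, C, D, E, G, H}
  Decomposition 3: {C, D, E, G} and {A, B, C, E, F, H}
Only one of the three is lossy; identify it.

Decomposition 3

Decomposition 1: common = {A, B, G}, closure = {A, B, C, D, E, F, G, H} → lossless.
Decomposition 2: common = {A, G, H}, closure = {A, C, D, E, F, G, H} → lossless.
Decomposition 3: common = {C, E}, closure = {C, E} → lossy.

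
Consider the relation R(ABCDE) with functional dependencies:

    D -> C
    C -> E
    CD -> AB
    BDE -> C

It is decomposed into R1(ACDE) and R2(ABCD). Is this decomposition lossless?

Yes

Common attributes: R1 ∩ R2 = {ACD}.
Closure of {ACD}: C → E applies, adding E; CD → AB applies, adding B. So (ACD)⁺ = {ABCDE}.
This closure contains every attribute of R1, so R1 ∩ R2 → R1. The join is lossless.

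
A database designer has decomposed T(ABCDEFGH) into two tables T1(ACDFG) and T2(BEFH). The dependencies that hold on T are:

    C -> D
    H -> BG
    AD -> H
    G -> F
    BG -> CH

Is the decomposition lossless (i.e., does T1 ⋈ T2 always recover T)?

No

Common attributes: T1 ∩ T2 = {F}.
No dependency enlarges {F}, so (F)⁺ = {F}.
The closure contains neither all of T1 = {ACDFG} nor all of T2 = {BEFH}, so the common attributes are not a superkey of either fragment. The join is lossy.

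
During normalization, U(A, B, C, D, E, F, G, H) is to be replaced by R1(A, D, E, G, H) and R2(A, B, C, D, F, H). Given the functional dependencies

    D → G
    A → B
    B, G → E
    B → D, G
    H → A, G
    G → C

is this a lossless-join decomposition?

Yes

Common attributes: R1 ∩ R2 = {A, D, H}.
Closure of {A, D, H}: D → G applies, adding G; A → B applies, adding B; B, G → E applies, adding E; G → C applies, adding C. So (A, D, H)⁺ = {A, B, C, D, E, G, H}.
This closure contains every attribute of R1, so R1 ∩ R2 → R1. The join is lossless.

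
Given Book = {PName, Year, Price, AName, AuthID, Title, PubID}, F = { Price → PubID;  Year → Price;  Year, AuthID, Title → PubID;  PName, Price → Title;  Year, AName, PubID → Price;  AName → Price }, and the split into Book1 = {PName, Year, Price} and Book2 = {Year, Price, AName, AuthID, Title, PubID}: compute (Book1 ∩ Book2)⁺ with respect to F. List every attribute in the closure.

Book1 ∩ Book2 = {Year, Price}.
Price → PubID applies, adding PubID
Closure: {Year, Price, PubID}.

Year, Price, PubID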